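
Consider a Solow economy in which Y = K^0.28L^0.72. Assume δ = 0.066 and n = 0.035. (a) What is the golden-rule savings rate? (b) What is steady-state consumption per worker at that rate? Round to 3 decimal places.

n + δ = 0.035 + 0.066 = 0.101.
For Cobb-Douglas, s_gold equals capital's share: s_gold = 0.28.
Setting f'(k) = n+δ gives 0.28·k^(0.28−1) = 0.101, hence k_gold = (0.28/0.101)^(1/0.72) ≈ 4.1215.
y_gold = 4.1215^0.28 ≈ 1.4867; c_gold = (1−0.28)·y_gold ≈ 1.0704.

(a) s_gold = 0.280; (b) c_gold ≈ 1.070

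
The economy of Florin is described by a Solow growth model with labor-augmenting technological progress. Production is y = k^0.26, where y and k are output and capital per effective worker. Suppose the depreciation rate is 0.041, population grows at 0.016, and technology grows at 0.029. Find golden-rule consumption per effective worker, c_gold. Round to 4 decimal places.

n + g + δ = 0.016 + 0.029 + 0.041 = 0.086.
At the golden rule the marginal product of capital equals n+g+δ: 0.26·k^(0.26−1) = 0.086. Solving, k_gold = (0.26/0.086)^(1/0.74) ≈ 4.4595.
y_gold = 4.4595^0.26 ≈ 1.4751.
c_gold = y_gold − (n+g+δ)·k_gold = 1.4751 − 0.086·4.4595 ≈ 1.0916.

c_gold ≈ 1.0916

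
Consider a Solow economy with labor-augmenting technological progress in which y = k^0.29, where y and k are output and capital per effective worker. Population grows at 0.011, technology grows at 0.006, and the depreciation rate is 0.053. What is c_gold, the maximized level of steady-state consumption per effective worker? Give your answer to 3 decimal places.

The effective depreciation rate is n + g + δ = 0.011 + 0.006 + 0.053 = 0.07.
Maximizing c = f(k) − (n+g+δ)·k gives f'(k) = n+g+δ, i.e. 0.29·k^(0.29−1) = 0.07, so k_gold = (0.29/0.07)^(1/0.71) ≈ 7.4035.
y_gold = 7.4035^0.29 ≈ 1.7870.
c_gold = y_gold − (n+g+δ)·k_gold = 1.7870 − 0.07·7.4035 ≈ 1.2688.

c_gold ≈ 1.269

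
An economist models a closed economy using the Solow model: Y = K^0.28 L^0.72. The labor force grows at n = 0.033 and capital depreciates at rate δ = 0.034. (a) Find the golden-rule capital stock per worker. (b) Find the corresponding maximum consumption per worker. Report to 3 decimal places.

(a) k_gold ≈ 7.288; (b) c_gold ≈ 1.256

The effective depreciation rate is n + δ = 0.033 + 0.034 = 0.067.
Setting f'(k) = n+δ gives 0.28·k^(0.28−1) = 0.067, hence k_gold = (0.28/0.067)^(1/0.72) ≈ 7.2881.
y_gold = 7.2881^0.28 ≈ 1.7439; c_gold = y_gold − 0.067·k_gold ≈ 1.2556.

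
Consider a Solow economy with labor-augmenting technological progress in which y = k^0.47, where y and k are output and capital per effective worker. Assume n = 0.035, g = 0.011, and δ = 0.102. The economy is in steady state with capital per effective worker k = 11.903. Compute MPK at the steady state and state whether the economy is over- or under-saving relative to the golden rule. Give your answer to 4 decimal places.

Break-even investment rate: n + g + δ = 0.035 + 0.011 + 0.102 = 0.148.
MPK = 0.47·k^(0.47−1) = 0.47·11.903^(-0.53) ≈ 0.1265.
MPK < 0.148, so the economy is dynamically inefficient (over-saving).

over-saving; MPK ≈ 0.1265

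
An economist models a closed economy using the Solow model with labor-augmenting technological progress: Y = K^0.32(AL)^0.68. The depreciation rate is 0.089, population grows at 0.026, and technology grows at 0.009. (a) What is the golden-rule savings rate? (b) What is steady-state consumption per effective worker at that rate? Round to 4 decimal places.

(a) s_gold = 0.3200; (b) c_gold ≈ 1.0623

Break-even investment rate: n + g + δ = 0.026 + 0.009 + 0.089 = 0.124.
For Cobb-Douglas, s_gold equals capital's share: s_gold = 0.32.
Golden rule sets MPK = n+g+δ: 0.32·k^(0.32−1) = 0.124, so k_gold = (0.32/0.124)^(1/0.68) ≈ 4.0316.
y_gold = 4.0316^0.32 ≈ 1.5623; c_gold = (1−0.32)·y_gold ≈ 1.0623.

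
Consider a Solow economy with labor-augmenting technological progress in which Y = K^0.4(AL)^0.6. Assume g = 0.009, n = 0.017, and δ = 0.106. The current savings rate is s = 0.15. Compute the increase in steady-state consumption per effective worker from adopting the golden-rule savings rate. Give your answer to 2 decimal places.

Δc ≈ 0.33

Capital per effective worker breaks even when investment replaces (n + g + δ)·k; here n + g + δ = 0.132.
Current steady state (s = 0.15): k* = (0.15/0.132)^(1/0.6) ≈ 1.2375, y* = 1.2375^0.4 ≈ 1.0890, c* = (1−0.15)·1.0890 ≈ 0.9256.
Golden rule sets MPK = n+g+δ: 0.4·k^(0.4−1) = 0.132, so k_gold = (0.4/0.132)^(1/0.6) ≈ 6.3457.
y_gold = 6.3457^0.4 ≈ 2.0941, c_gold = y_gold − 0.132·k_gold ≈ 1.2564.
Gain: Δc = 1.2564 − 0.9256 ≈ 0.3308.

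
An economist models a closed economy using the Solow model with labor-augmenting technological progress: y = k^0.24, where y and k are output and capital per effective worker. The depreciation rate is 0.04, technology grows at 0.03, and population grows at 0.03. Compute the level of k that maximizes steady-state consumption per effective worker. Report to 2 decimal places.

Capital per effective worker breaks even when investment replaces (n + g + δ)·k; here n + g + δ = 0.1.
At the golden rule the marginal product of capital equals n+g+δ: 0.24·k^(0.24−1) = 0.1. Solving, k_gold = (0.24/0.1)^(1/0.76) ≈ 3.1643.

k_gold ≈ 3.16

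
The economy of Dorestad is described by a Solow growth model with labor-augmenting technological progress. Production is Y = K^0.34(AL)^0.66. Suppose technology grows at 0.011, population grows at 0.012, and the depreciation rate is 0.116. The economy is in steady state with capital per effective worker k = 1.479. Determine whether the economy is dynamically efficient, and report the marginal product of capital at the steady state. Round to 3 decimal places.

dynamically efficient; MPK ≈ 0.263

Break-even investment rate: n + g + δ = 0.012 + 0.011 + 0.116 = 0.139.
MPK = 0.34·k^(0.34−1) = 0.34·1.479^(-0.66) ≈ 0.2626.
MPK > 0.139, so the economy is dynamically efficient (under-saving).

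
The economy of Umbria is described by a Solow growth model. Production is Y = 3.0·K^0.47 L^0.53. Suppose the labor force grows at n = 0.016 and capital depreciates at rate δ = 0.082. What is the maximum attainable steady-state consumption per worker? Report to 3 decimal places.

c_gold ≈ 16.916

The effective depreciation rate is n + δ = 0.016 + 0.082 = 0.098.
Golden rule sets MPK = n+δ: 0.47·3.0·k^(0.47−1) = 0.098, so k_gold = (0.47·3.0/0.098)^(1/0.53) ≈ 153.0709.
y_gold = 3.0·153.0709^0.47 ≈ 31.9169.
c_gold = y_gold − (n+δ)·k_gold = 31.9169 − 0.098·153.0709 ≈ 16.9160.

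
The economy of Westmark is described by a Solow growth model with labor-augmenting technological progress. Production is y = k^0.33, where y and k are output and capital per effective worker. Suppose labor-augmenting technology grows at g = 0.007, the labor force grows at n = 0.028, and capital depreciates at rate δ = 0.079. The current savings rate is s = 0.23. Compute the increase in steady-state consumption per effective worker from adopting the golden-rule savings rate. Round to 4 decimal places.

n + g + δ = 0.028 + 0.007 + 0.079 = 0.114.
Current steady state (s = 0.23): k* = (0.23/0.114)^(1/0.67) ≈ 2.8508, y* = 2.8508^0.33 ≈ 1.4130, c* = (1−0.23)·1.4130 ≈ 1.0880.
Golden rule sets MPK = n+g+δ: 0.33·k^(0.33−1) = 0.114, so k_gold = (0.33/0.114)^(1/0.67) ≈ 4.8862.
y_gold = 4.8862^0.33 ≈ 1.6880, c_gold = y_gold − 0.114·k_gold ≈ 1.1309.
Gain: Δc = 1.1309 − 1.0880 ≈ 0.0429.

Δc ≈ 0.0429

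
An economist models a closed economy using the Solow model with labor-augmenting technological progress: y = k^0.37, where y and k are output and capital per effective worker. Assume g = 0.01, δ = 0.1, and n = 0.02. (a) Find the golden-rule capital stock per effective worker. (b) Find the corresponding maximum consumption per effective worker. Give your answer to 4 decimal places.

(a) k_gold ≈ 5.2607; (b) c_gold ≈ 1.1645

Capital per effective worker breaks even when investment replaces (n + g + δ)·k; here n + g + δ = 0.13.
Maximizing c = f(k) − (n+g+δ)·k gives f'(k) = n+g+δ, i.e. 0.37·k^(0.37−1) = 0.13, so k_gold = (0.37/0.13)^(1/0.63) ≈ 5.2607.
y_gold = 5.2607^0.37 ≈ 1.8484; c_gold = y_gold − 0.13·k_gold ≈ 1.1645.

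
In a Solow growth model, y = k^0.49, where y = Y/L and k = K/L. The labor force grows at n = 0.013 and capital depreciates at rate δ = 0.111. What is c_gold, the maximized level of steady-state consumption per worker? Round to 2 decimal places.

c_gold ≈ 1.91

Break-even investment rate: n + δ = 0.013 + 0.111 = 0.124.
Golden rule sets MPK = n+δ: 0.49·k^(0.49−1) = 0.124, so k_gold = (0.49/0.124)^(1/0.51) ≈ 14.7961.
y_gold = 14.7961^0.49 ≈ 3.7443.
c_gold = y_gold − (n+δ)·k_gold = 3.7443 − 0.124·14.7961 ≈ 1.9096.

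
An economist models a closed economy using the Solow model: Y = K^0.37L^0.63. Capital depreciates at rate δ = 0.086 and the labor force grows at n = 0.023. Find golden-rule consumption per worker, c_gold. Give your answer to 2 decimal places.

Break-even investment rate: n + δ = 0.023 + 0.086 = 0.109.
Setting f'(k) = n+δ gives 0.37·k^(0.37−1) = 0.109, hence k_gold = (0.37/0.109)^(1/0.63) ≈ 6.9583.
y_gold = 6.9583^0.37 ≈ 2.0499.
c_gold = y_gold − (n+δ)·k_gold = 2.0499 − 0.109·6.9583 ≈ 1.2914.

c_gold ≈ 1.29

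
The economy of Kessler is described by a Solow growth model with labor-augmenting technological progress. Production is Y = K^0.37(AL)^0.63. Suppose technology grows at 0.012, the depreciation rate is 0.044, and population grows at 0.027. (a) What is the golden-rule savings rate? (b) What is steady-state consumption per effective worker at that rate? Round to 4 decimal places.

Capital per effective worker breaks even when investment replaces (n + g + δ)·k; here n + g + δ = 0.083.
For Cobb-Douglas, s_gold equals capital's share: s_gold = 0.37.
At the golden rule the marginal product of capital equals n+g+δ: 0.37·k^(0.37−1) = 0.083. Solving, k_gold = (0.37/0.083)^(1/0.63) ≈ 10.7240.
y_gold = 10.7240^0.37 ≈ 2.4056; c_gold = (1−0.37)·y_gold ≈ 1.5156.

(a) s_gold = 0.3700; (b) c_gold ≈ 1.5156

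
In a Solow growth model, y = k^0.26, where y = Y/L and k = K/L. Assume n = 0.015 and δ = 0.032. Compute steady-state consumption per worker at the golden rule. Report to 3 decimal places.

Break-even investment rate: n + δ = 0.015 + 0.032 = 0.047.
Golden rule sets MPK = n+δ: 0.26·k^(0.26−1) = 0.047, so k_gold = (0.26/0.047)^(1/0.74) ≈ 10.0899.
y_gold = 10.0899^0.26 ≈ 1.8239.
c_gold = y_gold − (n+δ)·k_gold = 1.8239 − 0.047·10.0899 ≈ 1.3497.

c_gold ≈ 1.350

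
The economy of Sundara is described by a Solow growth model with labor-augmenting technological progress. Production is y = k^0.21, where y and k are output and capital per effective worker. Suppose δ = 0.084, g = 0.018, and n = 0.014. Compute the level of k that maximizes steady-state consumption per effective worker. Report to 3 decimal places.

Capital per effective worker breaks even when investment replaces (n + g + δ)·k; here n + g + δ = 0.116.
At the golden rule the marginal product of capital equals n+g+δ: 0.21·k^(0.21−1) = 0.116. Solving, k_gold = (0.21/0.116)^(1/0.79) ≈ 2.1197.

k_gold ≈ 2.120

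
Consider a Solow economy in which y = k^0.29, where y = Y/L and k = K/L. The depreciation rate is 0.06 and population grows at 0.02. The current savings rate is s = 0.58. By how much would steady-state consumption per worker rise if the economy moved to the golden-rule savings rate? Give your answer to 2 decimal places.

Δc ≈ 0.26

The effective depreciation rate is n + δ = 0.02 + 0.06 = 0.08.
Current steady state (s = 0.58): k* = (0.58/0.08)^(1/0.71) ≈ 16.2833, y* = 16.2833^0.29 ≈ 2.2460, c* = (1−0.58)·2.2460 ≈ 0.9433.
At the golden rule the marginal product of capital equals n+δ: 0.29·k^(0.29−1) = 0.08. Solving, k_gold = (0.29/0.08)^(1/0.71) ≈ 6.1342.
y_gold = 6.1342^0.29 ≈ 1.6922, c_gold = y_gold − 0.08·k_gold ≈ 1.2015.
Gain: Δc = 1.2015 − 0.9433 ≈ 0.2581.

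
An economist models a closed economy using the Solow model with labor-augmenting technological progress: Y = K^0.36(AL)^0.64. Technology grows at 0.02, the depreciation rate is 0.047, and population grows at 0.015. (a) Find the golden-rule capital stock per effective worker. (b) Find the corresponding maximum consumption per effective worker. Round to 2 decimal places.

Capital per effective worker breaks even when investment replaces (n + g + δ)·k; here n + g + δ = 0.082.
At the golden rule the marginal product of capital equals n+g+δ: 0.36·k^(0.36−1) = 0.082. Solving, k_gold = (0.36/0.082)^(1/0.64) ≈ 10.0899.
y_gold = 10.0899^0.36 ≈ 2.2983; c_gold = y_gold − 0.082·k_gold ≈ 1.4709.

(a) k_gold ≈ 10.09; (b) c_gold ≈ 1.47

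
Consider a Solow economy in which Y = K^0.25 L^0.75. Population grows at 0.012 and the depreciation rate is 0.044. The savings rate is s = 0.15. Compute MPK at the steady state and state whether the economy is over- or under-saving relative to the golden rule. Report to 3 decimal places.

n + δ = 0.012 + 0.044 = 0.056.
Steady-state k*: s·k^0.25 = 0.056·k gives k* = (0.15/0.056)^(1/0.75) ≈ 3.7200.
MPK = 0.25·3.7200^(-0.75) ≈ 0.0933.
MPK > n+δ = 0.056, so the economy is dynamically efficient (under-saving).

under-saving; MPK ≈ 0.093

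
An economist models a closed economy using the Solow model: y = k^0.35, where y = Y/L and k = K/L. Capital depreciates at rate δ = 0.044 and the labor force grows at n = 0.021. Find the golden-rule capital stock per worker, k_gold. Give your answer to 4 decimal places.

k_gold ≈ 13.3307

The effective depreciation rate is n + δ = 0.021 + 0.044 = 0.065.
Golden rule sets MPK = n+δ: 0.35·k^(0.35−1) = 0.065, so k_gold = (0.35/0.065)^(1/0.65) ≈ 13.3307.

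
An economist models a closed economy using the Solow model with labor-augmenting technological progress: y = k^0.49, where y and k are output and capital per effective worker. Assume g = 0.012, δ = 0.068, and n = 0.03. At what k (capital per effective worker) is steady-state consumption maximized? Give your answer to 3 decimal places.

Capital per effective worker breaks even when investment replaces (n + g + δ)·k; here n + g + δ = 0.11.
Golden rule sets MPK = n+g+δ: 0.49·k^(0.49−1) = 0.11, so k_gold = (0.49/0.11)^(1/0.51) ≈ 18.7139.

k_gold ≈ 18.714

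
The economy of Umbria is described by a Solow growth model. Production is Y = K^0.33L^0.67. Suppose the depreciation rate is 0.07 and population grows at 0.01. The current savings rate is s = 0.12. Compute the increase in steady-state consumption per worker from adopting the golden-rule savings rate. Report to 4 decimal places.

Δc ≈ 0.2719

Break-even investment rate: n + δ = 0.01 + 0.07 = 0.08.
Current steady state (s = 0.12): k* = (0.12/0.08)^(1/0.67) ≈ 1.8316, y* = 1.8316^0.33 ≈ 1.2210, c* = (1−0.12)·1.2210 ≈ 1.0745.
At the golden rule the marginal product of capital equals n+δ: 0.33·k^(0.33−1) = 0.08. Solving, k_gold = (0.33/0.08)^(1/0.67) ≈ 8.2898.
y_gold = 8.2898^0.33 ≈ 2.0096, c_gold = y_gold − 0.08·k_gold ≈ 1.3465.
Gain: Δc = 1.3465 − 1.0745 ≈ 0.2719.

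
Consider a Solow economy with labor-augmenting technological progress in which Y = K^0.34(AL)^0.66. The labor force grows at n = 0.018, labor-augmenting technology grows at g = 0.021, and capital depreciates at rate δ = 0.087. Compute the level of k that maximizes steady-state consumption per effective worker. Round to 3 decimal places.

k_gold ≈ 4.500

n + g + δ = 0.018 + 0.021 + 0.087 = 0.126.
Maximizing c = f(k) − (n+g+δ)·k gives f'(k) = n+g+δ, i.e. 0.34·k^(0.34−1) = 0.126, so k_gold = (0.34/0.126)^(1/0.66) ≈ 4.4998.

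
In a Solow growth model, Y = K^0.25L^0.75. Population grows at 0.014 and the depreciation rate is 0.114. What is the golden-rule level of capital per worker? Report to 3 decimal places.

k_gold ≈ 2.441

Break-even investment rate: n + δ = 0.014 + 0.114 = 0.128.
Maximizing c = f(k) − (n+δ)·k gives f'(k) = n+δ, i.e. 0.25·k^(0.25−1) = 0.128, so k_gold = (0.25/0.128)^(1/0.75) ≈ 2.4414.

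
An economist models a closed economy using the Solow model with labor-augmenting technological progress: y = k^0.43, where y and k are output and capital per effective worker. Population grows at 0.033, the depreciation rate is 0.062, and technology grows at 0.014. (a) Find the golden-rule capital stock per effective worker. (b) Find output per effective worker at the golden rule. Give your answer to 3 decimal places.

(a) k_gold ≈ 11.109; (b) y_gold ≈ 2.816

Break-even investment rate: n + g + δ = 0.033 + 0.014 + 0.062 = 0.109.
Maximizing c = f(k) − (n+g+δ)·k gives f'(k) = n+g+δ, i.e. 0.43·k^(0.43−1) = 0.109, so k_gold = (0.43/0.109)^(1/0.57) ≈ 11.1093.
y_gold = 11.1093^0.43 ≈ 2.8161.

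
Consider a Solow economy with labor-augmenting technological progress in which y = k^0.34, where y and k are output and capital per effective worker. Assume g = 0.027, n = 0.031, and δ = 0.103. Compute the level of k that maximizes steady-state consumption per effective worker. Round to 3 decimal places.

k_gold ≈ 3.104

n + g + δ = 0.031 + 0.027 + 0.103 = 0.161.
Maximizing c = f(k) − (n+g+δ)·k gives f'(k) = n+g+δ, i.e. 0.34·k^(0.34−1) = 0.161, so k_gold = (0.34/0.161)^(1/0.66) ≈ 3.1038.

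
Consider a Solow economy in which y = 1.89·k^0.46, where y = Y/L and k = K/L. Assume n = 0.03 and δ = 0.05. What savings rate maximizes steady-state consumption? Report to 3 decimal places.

Break-even investment rate: n + δ = 0.03 + 0.05 = 0.08.
At the golden rule MPK = n+δ, and in any Cobb-Douglas steady state s = (n+δ)·k/y = MPK·k/y = capital's share 0.46.

s_gold = 0.460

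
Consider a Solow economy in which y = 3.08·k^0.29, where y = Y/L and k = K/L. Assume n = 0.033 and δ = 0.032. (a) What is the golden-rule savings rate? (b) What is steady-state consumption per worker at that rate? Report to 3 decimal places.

The effective depreciation rate is n + δ = 0.033 + 0.032 = 0.065.
For Cobb-Douglas, s_gold equals capital's share: s_gold = 0.29.
Maximizing c = f(k) − (n+δ)·k gives f'(k) = n+δ, i.e. 0.29·3.08·k^(0.29−1) = 0.065, so k_gold = (0.29·3.08/0.065)^(1/0.71) ≈ 40.0744.
y_gold = 3.08·40.0744^0.29 ≈ 8.9822; c_gold = (1−0.29)·y_gold ≈ 6.3774.

(a) s_gold = 0.290; (b) c_gold ≈ 6.377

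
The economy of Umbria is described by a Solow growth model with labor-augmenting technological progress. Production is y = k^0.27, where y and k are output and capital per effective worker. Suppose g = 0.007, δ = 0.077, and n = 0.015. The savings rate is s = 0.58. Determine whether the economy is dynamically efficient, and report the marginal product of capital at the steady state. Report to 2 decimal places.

Break-even investment rate: n + g + δ = 0.015 + 0.007 + 0.077 = 0.099.
Steady-state k*: s·k^0.27 = 0.099·k gives k* = (0.58/0.099)^(1/0.73) ≈ 11.2660.
MPK = 0.27·11.2660^(-0.73) ≈ 0.0461.
MPK < n+g+δ = 0.099, so the economy is dynamically inefficient (over-saving).

dynamically inefficient; MPK ≈ 0.05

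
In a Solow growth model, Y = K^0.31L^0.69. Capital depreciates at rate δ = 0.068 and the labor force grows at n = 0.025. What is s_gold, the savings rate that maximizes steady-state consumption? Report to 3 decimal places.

The effective depreciation rate is n + δ = 0.025 + 0.068 = 0.093.
At the golden rule MPK = n+δ, and in any Cobb-Douglas steady state s = (n+δ)·k/y = MPK·k/y = capital's share 0.31.

s_gold = 0.310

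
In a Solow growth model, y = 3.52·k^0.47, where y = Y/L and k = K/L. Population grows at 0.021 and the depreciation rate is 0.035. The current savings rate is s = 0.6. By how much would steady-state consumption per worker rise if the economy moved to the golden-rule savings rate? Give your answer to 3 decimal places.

Break-even investment rate: n + δ = 0.021 + 0.035 = 0.056.
Current steady state (s = 0.6): k* = (0.6·3.52/0.056)^(1/0.53) ≈ 943.0602, y* = 3.52·943.0602^0.47 ≈ 88.0190, c* = (1−0.6)·88.0190 ≈ 35.2076.
Golden rule sets MPK = n+δ: 0.47·3.52·k^(0.47−1) = 0.056, so k_gold = (0.47·3.52/0.056)^(1/0.53) ≈ 594.8927.
y_gold = 3.52·594.8927^0.47 ≈ 70.8808, c_gold = y_gold − 0.056·k_gold ≈ 37.5668.
Gain: Δc = 37.5668 − 35.2076 ≈ 2.3593.

Δc ≈ 2.359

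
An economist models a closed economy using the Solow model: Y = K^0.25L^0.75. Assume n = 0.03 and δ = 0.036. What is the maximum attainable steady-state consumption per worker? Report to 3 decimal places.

Capital per worker breaks even when investment replaces (n + δ)·k; here n + δ = 0.066.
At the golden rule the marginal product of capital equals n+δ: 0.25·k^(0.25−1) = 0.066. Solving, k_gold = (0.25/0.066)^(1/0.75) ≈ 5.9047.
y_gold = 5.9047^0.25 ≈ 1.5588.
c_gold = y_gold − (n+δ)·k_gold = 1.5588 − 0.066·5.9047 ≈ 1.1691.

c_gold ≈ 1.169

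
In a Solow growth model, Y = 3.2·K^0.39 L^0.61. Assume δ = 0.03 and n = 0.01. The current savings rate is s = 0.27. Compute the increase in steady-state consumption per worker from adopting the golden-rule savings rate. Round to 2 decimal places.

Δc ≈ 0.95

The effective depreciation rate is n + δ = 0.01 + 0.03 = 0.04.
Current steady state (s = 0.27): k* = (0.27·3.2/0.04)^(1/0.61) ≈ 154.0384, y* = 3.2·154.0384^0.39 ≈ 22.8205, c* = (1−0.27)·22.8205 ≈ 16.6590.
Setting f'(k) = n+δ gives 0.39·3.2·k^(0.39−1) = 0.04, hence k_gold = (0.39·3.2/0.04)^(1/0.61) ≈ 281.4711.
y_gold = 3.2·281.4711^0.39 ≈ 28.8688, c_gold = y_gold − 0.04·k_gold ≈ 17.6100.
Gain: Δc = 17.6100 − 16.6590 ≈ 0.9510.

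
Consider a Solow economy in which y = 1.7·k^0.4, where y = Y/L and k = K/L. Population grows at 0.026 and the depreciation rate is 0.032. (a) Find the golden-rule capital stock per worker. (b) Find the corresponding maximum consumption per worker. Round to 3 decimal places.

(a) k_gold ≈ 60.506; (b) c_gold ≈ 5.264

Capital per worker breaks even when investment replaces (n + δ)·k; here n + δ = 0.058.
Setting f'(k) = n+δ gives 0.4·1.7·k^(0.4−1) = 0.058, hence k_gold = (0.4·1.7/0.058)^(1/0.6) ≈ 60.5064.
y_gold = 1.7·60.5064^0.4 ≈ 8.7734; c_gold = y_gold − 0.058·k_gold ≈ 5.2641.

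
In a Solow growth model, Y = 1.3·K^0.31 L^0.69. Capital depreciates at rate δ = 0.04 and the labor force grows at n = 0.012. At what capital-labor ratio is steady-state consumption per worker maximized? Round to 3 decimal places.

n + δ = 0.012 + 0.04 = 0.052.
At the golden rule the marginal product of capital equals n+δ: 0.31·1.3·k^(0.31−1) = 0.052. Solving, k_gold = (0.31·1.3/0.052)^(1/0.69) ≈ 19.4466.

k_gold ≈ 19.447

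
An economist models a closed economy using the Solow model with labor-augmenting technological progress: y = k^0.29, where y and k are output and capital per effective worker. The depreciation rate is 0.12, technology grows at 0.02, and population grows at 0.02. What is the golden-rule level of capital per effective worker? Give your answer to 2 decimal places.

k_gold ≈ 2.31

The effective depreciation rate is n + g + δ = 0.02 + 0.02 + 0.12 = 0.16.
Golden rule sets MPK = n+g+δ: 0.29·k^(0.29−1) = 0.16, so k_gold = (0.29/0.16)^(1/0.71) ≈ 2.3109.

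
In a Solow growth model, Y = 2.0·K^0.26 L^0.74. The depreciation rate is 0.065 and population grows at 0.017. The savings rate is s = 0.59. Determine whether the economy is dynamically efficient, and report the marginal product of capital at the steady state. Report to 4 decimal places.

dynamically inefficient; MPK ≈ 0.0361

n + δ = 0.017 + 0.065 = 0.082.
Steady-state k*: s·A·k^0.26 = 0.082·k gives k* = (0.59·2.0/0.082)^(1/0.74) ≈ 36.7246.
MPK = 0.26·2.0·36.7246^(-0.74) ≈ 0.0361.
MPK < n+δ = 0.082, so the economy is dynamically inefficient (over-saving).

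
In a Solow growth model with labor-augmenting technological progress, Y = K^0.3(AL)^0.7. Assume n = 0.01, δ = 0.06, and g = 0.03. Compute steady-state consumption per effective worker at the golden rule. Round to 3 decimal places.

Break-even investment rate: n + g + δ = 0.01 + 0.03 + 0.06 = 0.1.
Maximizing c = f(k) − (n+g+δ)·k gives f'(k) = n+g+δ, i.e. 0.3·k^(0.3−1) = 0.1, so k_gold = (0.3/0.1)^(1/0.7) ≈ 4.8040.
y_gold = 4.8040^0.3 ≈ 1.6013.
c_gold = y_gold − (n+g+δ)·k_gold = 1.6013 − 0.1·4.8040 ≈ 1.1209.

c_gold ≈ 1.121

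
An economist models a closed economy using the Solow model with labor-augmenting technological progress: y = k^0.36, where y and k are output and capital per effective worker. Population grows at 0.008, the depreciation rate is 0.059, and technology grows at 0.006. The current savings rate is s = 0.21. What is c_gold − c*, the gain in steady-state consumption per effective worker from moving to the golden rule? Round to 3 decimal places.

Δc ≈ 0.139

Break-even investment rate: n + g + δ = 0.008 + 0.006 + 0.059 = 0.073.
Current steady state (s = 0.21): k* = (0.21/0.073)^(1/0.64) ≈ 5.2123, y* = 5.2123^0.36 ≈ 1.8119, c* = (1−0.21)·1.8119 ≈ 1.4314.
Maximizing c = f(k) − (n+g+δ)·k gives f'(k) = n+g+δ, i.e. 0.36·k^(0.36−1) = 0.073, so k_gold = (0.36/0.073)^(1/0.64) ≈ 12.0999.
y_gold = 12.0999^0.36 ≈ 2.4536, c_gold = y_gold − 0.073·k_gold ≈ 1.5703.
Gain: Δc = 1.5703 − 1.4314 ≈ 0.1389.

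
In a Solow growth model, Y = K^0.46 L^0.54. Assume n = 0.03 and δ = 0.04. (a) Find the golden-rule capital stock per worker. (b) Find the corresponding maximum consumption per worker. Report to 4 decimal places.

Break-even investment rate: n + δ = 0.03 + 0.04 = 0.07.
Golden rule sets MPK = n+δ: 0.46·k^(0.46−1) = 0.07, so k_gold = (0.46/0.07)^(1/0.54) ≈ 32.6727.
y_gold = 32.6727^0.46 ≈ 4.9719; c_gold = y_gold − 0.07·k_gold ≈ 2.6848.

(a) k_gold ≈ 32.6727; (b) c_gold ≈ 2.6848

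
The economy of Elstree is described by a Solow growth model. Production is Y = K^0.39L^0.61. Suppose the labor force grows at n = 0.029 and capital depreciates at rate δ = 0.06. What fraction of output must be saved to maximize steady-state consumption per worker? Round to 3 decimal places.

n + δ = 0.029 + 0.06 = 0.089.
At the golden rule MPK = n+δ, and in any Cobb-Douglas steady state s = (n+δ)·k/y = MPK·k/y = capital's share 0.39.

s_gold = 0.390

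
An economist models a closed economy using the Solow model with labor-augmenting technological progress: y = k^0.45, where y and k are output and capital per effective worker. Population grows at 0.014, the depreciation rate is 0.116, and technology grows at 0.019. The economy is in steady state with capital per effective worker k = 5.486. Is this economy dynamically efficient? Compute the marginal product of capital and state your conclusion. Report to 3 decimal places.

Break-even investment rate: n + g + δ = 0.014 + 0.019 + 0.116 = 0.149.
MPK = 0.45·k^(0.45−1) = 0.45·5.486^(-0.55) ≈ 0.1765.
MPK > 0.149, so the economy is dynamically efficient (under-saving).

dynamically efficient; MPK ≈ 0.176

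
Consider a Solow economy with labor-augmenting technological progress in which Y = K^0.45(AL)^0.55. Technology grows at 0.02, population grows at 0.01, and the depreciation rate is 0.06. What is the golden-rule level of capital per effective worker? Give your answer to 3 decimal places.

Break-even investment rate: n + g + δ = 0.01 + 0.02 + 0.06 = 0.09.
Golden rule sets MPK = n+g+δ: 0.45·k^(0.45−1) = 0.09, so k_gold = (0.45/0.09)^(1/0.55) ≈ 18.6575.

k_gold ≈ 18.658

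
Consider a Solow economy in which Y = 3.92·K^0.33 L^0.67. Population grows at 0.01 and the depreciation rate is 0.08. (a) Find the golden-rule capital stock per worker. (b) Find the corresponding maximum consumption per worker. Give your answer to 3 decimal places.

Break-even investment rate: n + δ = 0.01 + 0.08 = 0.09.
Maximizing c = f(k) − (n+δ)·k gives f'(k) = n+δ, i.e. 0.33·3.92·k^(0.33−1) = 0.09, so k_gold = (0.33·3.92/0.09)^(1/0.67) ≈ 53.4192.
y_gold = 3.92·53.4192^0.33 ≈ 14.5689; c_gold = y_gold − 0.09·k_gold ≈ 9.7612.

(a) k_gold ≈ 53.419; (b) c_gold ≈ 9.761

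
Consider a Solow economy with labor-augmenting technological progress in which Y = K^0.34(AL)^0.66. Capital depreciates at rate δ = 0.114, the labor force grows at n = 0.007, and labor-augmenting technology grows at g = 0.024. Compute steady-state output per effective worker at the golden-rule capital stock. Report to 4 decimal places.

n + g + δ = 0.007 + 0.024 + 0.114 = 0.145.
Maximizing c = f(k) − (n+g+δ)·k gives f'(k) = n+g+δ, i.e. 0.34·k^(0.34−1) = 0.145, so k_gold = (0.34/0.145)^(1/0.66) ≈ 3.6373.
Output: y_gold = k_gold^0.34 = 3.6373^0.34 ≈ 1.5512.

y_gold ≈ 1.5512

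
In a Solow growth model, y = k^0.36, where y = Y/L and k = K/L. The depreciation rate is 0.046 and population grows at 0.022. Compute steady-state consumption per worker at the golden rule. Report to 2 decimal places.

c_gold ≈ 1.63

The effective depreciation rate is n + δ = 0.022 + 0.046 = 0.068.
Setting f'(k) = n+δ gives 0.36·k^(0.36−1) = 0.068, hence k_gold = (0.36/0.068)^(1/0.64) ≈ 13.5185.
y_gold = 13.5185^0.36 ≈ 2.5535.
c_gold = y_gold − (n+δ)·k_gold = 2.5535 − 0.068·13.5185 ≈ 1.6342.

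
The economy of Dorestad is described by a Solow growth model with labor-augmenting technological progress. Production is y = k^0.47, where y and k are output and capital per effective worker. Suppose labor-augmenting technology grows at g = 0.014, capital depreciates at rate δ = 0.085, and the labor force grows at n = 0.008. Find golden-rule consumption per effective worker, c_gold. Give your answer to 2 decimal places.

Capital per effective worker breaks even when investment replaces (n + g + δ)·k; here n + g + δ = 0.107.
Setting f'(k) = n+g+δ gives 0.47·k^(0.47−1) = 0.107, hence k_gold = (0.47/0.107)^(1/0.53) ≈ 16.3180.
y_gold = 16.3180^0.47 ≈ 3.7150.
c_gold = y_gold − (n+g+δ)·k_gold = 3.7150 − 0.107·16.3180 ≈ 1.9689.

c_gold ≈ 1.97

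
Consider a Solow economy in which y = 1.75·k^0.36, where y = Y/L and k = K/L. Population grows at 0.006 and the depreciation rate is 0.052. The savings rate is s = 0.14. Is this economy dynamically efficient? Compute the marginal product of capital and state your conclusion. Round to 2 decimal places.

dynamically efficient; MPK ≈ 0.15

Break-even investment rate: n + δ = 0.006 + 0.052 = 0.058.
Steady-state k*: s·A·k^0.36 = 0.058·k gives k* = (0.14·1.75/0.058)^(1/0.64) ≈ 9.4998.
MPK = 0.36·1.75·9.4998^(-0.64) ≈ 0.1491.
MPK > n+δ = 0.058, so the economy is dynamically efficient (under-saving).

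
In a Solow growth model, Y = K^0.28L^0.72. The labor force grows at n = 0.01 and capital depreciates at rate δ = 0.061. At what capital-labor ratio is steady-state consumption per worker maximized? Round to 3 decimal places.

The effective depreciation rate is n + δ = 0.01 + 0.061 = 0.071.
Maximizing c = f(k) − (n+δ)·k gives f'(k) = n+δ, i.e. 0.28·k^(0.28−1) = 0.071, so k_gold = (0.28/0.071)^(1/0.72) ≈ 6.7242.

k_gold ≈ 6.724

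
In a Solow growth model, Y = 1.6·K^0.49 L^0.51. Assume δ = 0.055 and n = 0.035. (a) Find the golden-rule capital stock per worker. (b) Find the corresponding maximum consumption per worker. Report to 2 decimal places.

Capital per worker breaks even when investment replaces (n + δ)·k; here n + δ = 0.09.
Golden rule sets MPK = n+δ: 0.49·1.6·k^(0.49−1) = 0.09, so k_gold = (0.49·1.6/0.09)^(1/0.51) ≈ 69.7078.
y_gold = 1.6·69.7078^0.49 ≈ 12.8035; c_gold = y_gold − 0.09·k_gold ≈ 6.5298.

(a) k_gold ≈ 69.71; (b) c_gold ≈ 6.53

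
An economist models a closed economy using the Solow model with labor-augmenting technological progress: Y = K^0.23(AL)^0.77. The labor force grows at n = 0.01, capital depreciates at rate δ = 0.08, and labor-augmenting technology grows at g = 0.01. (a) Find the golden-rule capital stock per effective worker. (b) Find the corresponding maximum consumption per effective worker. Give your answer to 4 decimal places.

The effective depreciation rate is n + g + δ = 0.01 + 0.01 + 0.08 = 0.1.
Golden rule sets MPK = n+g+δ: 0.23·k^(0.23−1) = 0.1, so k_gold = (0.23/0.1)^(1/0.77) ≈ 2.9497.
y_gold = 2.9497^0.23 ≈ 1.2825; c_gold = y_gold − 0.1·k_gold ≈ 0.9875.

(a) k_gold ≈ 2.9497; (b) c_gold ≈ 0.9875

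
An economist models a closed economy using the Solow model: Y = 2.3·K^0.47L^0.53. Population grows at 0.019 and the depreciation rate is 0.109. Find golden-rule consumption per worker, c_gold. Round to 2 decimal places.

Break-even investment rate: n + δ = 0.019 + 0.109 = 0.128.
At the golden rule the marginal product of capital equals n+δ: 0.47·2.3·k^(0.47−1) = 0.128. Solving, k_gold = (0.47·2.3/0.128)^(1/0.53) ≈ 56.0185.
y_gold = 2.3·56.0185^0.47 ≈ 15.2561.
c_gold = y_gold − (n+δ)·k_gold = 15.2561 − 0.128·56.0185 ≈ 8.0857.

c_gold ≈ 8.09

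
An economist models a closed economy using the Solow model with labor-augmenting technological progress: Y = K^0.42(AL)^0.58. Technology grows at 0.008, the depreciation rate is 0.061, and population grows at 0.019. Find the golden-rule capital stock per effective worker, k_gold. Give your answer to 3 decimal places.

The effective depreciation rate is n + g + δ = 0.019 + 0.008 + 0.061 = 0.088.
Golden rule sets MPK = n+g+δ: 0.42·k^(0.42−1) = 0.088, so k_gold = (0.42/0.088)^(1/0.58) ≈ 14.8009.

k_gold ≈ 14.801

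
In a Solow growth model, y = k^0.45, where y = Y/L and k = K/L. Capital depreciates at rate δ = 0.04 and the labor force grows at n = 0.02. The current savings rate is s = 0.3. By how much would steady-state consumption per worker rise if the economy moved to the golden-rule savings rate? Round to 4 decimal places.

Break-even investment rate: n + δ = 0.02 + 0.04 = 0.06.
Current steady state (s = 0.3): k* = (0.3/0.06)^(1/0.55) ≈ 18.6575, y* = 18.6575^0.45 ≈ 3.7315, c* = (1−0.3)·3.7315 ≈ 2.6121.
At the golden rule the marginal product of capital equals n+δ: 0.45·k^(0.45−1) = 0.06. Solving, k_gold = (0.45/0.06)^(1/0.55) ≈ 38.9960.
y_gold = 38.9960^0.45 ≈ 5.1995, c_gold = y_gold − 0.06·k_gold ≈ 2.8597.
Gain: Δc = 2.8597 − 2.6121 ≈ 0.2477.

Δc ≈ 0.2477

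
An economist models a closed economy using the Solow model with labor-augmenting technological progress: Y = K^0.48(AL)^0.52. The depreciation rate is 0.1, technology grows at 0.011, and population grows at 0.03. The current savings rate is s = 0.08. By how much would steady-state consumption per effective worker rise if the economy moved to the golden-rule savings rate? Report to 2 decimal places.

Capital per effective worker breaks even when investment replaces (n + g + δ)·k; here n + g + δ = 0.141.
Current steady state (s = 0.08): k* = (0.08/0.141)^(1/0.52) ≈ 0.3363, y* = 0.3363^0.48 ≈ 0.5927, c* = (1−0.08)·0.5927 ≈ 0.5452.
Golden rule sets MPK = n+g+δ: 0.48·k^(0.48−1) = 0.141, so k_gold = (0.48/0.141)^(1/0.52) ≈ 10.5468.
y_gold = 10.5468^0.48 ≈ 3.0981, c_gold = y_gold − 0.141·k_gold ≈ 1.6110.
Gain: Δc = 1.6110 − 0.5452 ≈ 1.0658.

Δc ≈ 1.07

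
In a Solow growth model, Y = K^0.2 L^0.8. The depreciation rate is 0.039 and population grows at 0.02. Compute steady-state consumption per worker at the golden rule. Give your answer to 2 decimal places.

n + δ = 0.02 + 0.039 = 0.059.
At the golden rule the marginal product of capital equals n+δ: 0.2·k^(0.2−1) = 0.059. Solving, k_gold = (0.2/0.059)^(1/0.8) ≈ 4.5996.
y_gold = 4.5996^0.2 ≈ 1.3569.
c_gold = y_gold − (n+δ)·k_gold = 1.3569 − 0.059·4.5996 ≈ 1.0855.

c_gold ≈ 1.09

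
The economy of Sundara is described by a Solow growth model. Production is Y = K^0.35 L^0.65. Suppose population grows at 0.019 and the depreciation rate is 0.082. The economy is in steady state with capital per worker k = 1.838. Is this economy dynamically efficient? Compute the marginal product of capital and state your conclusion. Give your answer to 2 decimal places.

The effective depreciation rate is n + δ = 0.019 + 0.082 = 0.101.
MPK = 0.35·k^(0.35−1) = 0.35·1.838^(-0.65) ≈ 0.2356.
MPK > 0.101, so the economy is dynamically efficient (under-saving).

dynamically efficient; MPK ≈ 0.24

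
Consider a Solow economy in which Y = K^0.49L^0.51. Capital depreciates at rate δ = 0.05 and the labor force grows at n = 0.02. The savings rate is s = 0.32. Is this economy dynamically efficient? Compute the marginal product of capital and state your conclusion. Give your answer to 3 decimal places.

dynamically efficient; MPK ≈ 0.107

The effective depreciation rate is n + δ = 0.02 + 0.05 = 0.07.
Steady-state k*: s·k^0.49 = 0.07·k gives k* = (0.32/0.07)^(1/0.51) ≈ 19.6888.
MPK = 0.49·19.6888^(-0.51) ≈ 0.1072.
MPK > n+δ = 0.07, so the economy is dynamically efficient (under-saving).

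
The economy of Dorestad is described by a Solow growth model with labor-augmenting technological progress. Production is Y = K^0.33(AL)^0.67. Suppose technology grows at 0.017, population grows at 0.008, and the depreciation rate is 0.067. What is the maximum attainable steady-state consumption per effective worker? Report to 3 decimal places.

c_gold ≈ 1.257

Break-even investment rate: n + g + δ = 0.008 + 0.017 + 0.067 = 0.092.
At the golden rule the marginal product of capital equals n+g+δ: 0.33·k^(0.33−1) = 0.092. Solving, k_gold = (0.33/0.092)^(1/0.67) ≈ 6.7290.
y_gold = 6.7290^0.33 ≈ 1.8760.
c_gold = y_gold − (n+g+δ)·k_gold = 1.8760 − 0.092·6.7290 ≈ 1.2569.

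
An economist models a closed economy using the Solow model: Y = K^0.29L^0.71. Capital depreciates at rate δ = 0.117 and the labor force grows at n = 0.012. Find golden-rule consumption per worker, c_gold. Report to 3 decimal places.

c_gold ≈ 0.988

n + δ = 0.012 + 0.117 = 0.129.
Maximizing c = f(k) − (n+δ)·k gives f'(k) = n+δ, i.e. 0.29·k^(0.29−1) = 0.129, so k_gold = (0.29/0.129)^(1/0.71) ≈ 3.1297.
y_gold = 3.1297^0.29 ≈ 1.3922.
c_gold = y_gold − (n+δ)·k_gold = 1.3922 − 0.129·3.1297 ≈ 0.9884.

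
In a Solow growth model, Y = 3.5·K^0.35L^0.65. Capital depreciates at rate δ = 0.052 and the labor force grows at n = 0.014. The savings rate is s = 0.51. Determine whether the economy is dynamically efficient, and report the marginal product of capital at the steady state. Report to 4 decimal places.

Break-even investment rate: n + δ = 0.014 + 0.052 = 0.066.
Steady-state k*: s·A·k^0.35 = 0.066·k gives k* = (0.51·3.5/0.066)^(1/0.65) ≈ 159.6695.
MPK = 0.35·3.5·159.6695^(-0.65) ≈ 0.0453.
MPK < n+δ = 0.066, so the economy is dynamically inefficient (over-saving).

dynamically inefficient; MPK ≈ 0.0453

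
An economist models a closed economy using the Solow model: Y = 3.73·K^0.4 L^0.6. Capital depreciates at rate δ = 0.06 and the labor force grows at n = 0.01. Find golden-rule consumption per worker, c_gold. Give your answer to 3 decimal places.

c_gold ≈ 17.204

Capital per worker breaks even when investment replaces (n + δ)·k; here n + δ = 0.07.
At the golden rule the marginal product of capital equals n+δ: 0.4·3.73·k^(0.4−1) = 0.07. Solving, k_gold = (0.4·3.73/0.07)^(1/0.6) ≈ 163.8518.
y_gold = 3.73·163.8518^0.4 ≈ 28.6741.
c_gold = y_gold − (n+δ)·k_gold = 28.6741 − 0.07·163.8518 ≈ 17.2044.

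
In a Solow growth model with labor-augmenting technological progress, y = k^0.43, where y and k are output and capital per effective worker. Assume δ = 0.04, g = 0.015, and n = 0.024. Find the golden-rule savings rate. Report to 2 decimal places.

s_gold = 0.43

Break-even investment rate: n + g + δ = 0.024 + 0.015 + 0.04 = 0.079.
At the golden rule MPK = n+g+δ, and in any Cobb-Douglas steady state s = (n+g+δ)·k/y = MPK·k/y = capital's share 0.43.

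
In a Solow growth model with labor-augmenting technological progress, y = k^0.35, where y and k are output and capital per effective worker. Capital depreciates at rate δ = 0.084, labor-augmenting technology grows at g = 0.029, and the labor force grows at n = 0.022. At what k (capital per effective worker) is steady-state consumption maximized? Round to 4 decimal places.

k_gold ≈ 4.3303

Capital per effective worker breaks even when investment replaces (n + g + δ)·k; here n + g + δ = 0.135.
At the golden rule the marginal product of capital equals n+g+δ: 0.35·k^(0.35−1) = 0.135. Solving, k_gold = (0.35/0.135)^(1/0.65) ≈ 4.3303.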